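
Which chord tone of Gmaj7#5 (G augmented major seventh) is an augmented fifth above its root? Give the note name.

Spelling the chord: G–B–D#–F#.
The root is G. An augmented fifth above G is D#.
D# is the chord's 5th.

D#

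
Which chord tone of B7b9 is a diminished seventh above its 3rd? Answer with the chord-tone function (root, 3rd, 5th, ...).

Spelling the chord: B, D#, F#, A, C.
The 3rd is D#. A diminished seventh above D# is C.
C is the chord's 9th.

9th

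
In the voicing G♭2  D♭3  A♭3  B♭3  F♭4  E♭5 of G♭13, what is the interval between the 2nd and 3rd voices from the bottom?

perfect fifth

Those voices are D♭3 and A♭3.
Counting 5 letters and 7 half steps from D♭ gives a perfect fifth.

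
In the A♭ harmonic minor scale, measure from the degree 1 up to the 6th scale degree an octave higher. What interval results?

m13

Spelling the A♭ harmonic minor scale: A♭ B♭ C♭ D♭ E♭ F♭ G.
The degree 1 is A♭ and the 6th degree (up an octave) is F♭.
A♭ up to F♭ is 20 semitones, a half step narrower than a major thirteenth, so the interval is minor.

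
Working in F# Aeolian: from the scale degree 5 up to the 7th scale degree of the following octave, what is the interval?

minor tenth

Spelling F# Aeolian: F# G# A B C# D E.
So we need the interval from C# up to E.
From C# to E: 15 semitones over a tenth = minor.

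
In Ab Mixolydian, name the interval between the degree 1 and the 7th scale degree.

Ab mixolydian: Ab Bb C Db Eb F Gb.
That puts Ab below Gb.
Ab up to Gb is 10 semitones, a half step narrower than a major seventh, so the interval is minor.

minor seventh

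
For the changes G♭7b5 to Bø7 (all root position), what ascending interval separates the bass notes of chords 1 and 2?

The roots are G♭ and B.
3 letter names make it a third; at 5 semitones (a half step wider than major) the quality is augmented.

A3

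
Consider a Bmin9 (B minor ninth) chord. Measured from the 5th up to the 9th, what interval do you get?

Spelling the chord: B D F# A C#.
So we need the interval from F# up to C#.
F# up to C# spans 5 letter names and 7 semitones — a perfect fifth.

perfect fifth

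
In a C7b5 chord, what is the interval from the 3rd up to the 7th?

The chord tones of C dominant seventh flat five are C-E-G♭-B♭.
The 3rd is E and the 7th is B♭.
5 letter names make it a fifth; at 6 semitones (a half step narrower than perfect) the quality is diminished.
That tritone between 3rd and 7th is what gives the dominant seventh its pull toward resolution.

diminished 5th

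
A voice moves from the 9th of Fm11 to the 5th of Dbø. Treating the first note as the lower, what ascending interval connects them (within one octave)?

The 9th of Fm11 is G; the 5th of Dbø is Abb.
G up to Abb is 0 semitones, a whole step narrower than a major second, so the interval is diminished.

diminished second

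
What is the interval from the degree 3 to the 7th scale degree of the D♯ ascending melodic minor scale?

augmented 5th

The scale runs D♯ E♯ F♯ G♯ A♯ B♯ C𝄪.
Degree 3 = F♯; degree 7 = C𝄪.
5 letter names make it a fifth; at 8 semitones (a half step wider than perfect) the quality is augmented.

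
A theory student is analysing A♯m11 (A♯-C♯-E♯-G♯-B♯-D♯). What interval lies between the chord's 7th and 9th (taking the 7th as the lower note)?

The 7th is G♯ and the 9th is B♯.
Counting 3 letters and 4 half steps from G♯ gives a major third.

major third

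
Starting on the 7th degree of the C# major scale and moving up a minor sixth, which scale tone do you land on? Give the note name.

G#

The scale is C# D# E# F# G# A# B#.
The 7th degree is B#; a minor sixth above that is G# — scale degree 5.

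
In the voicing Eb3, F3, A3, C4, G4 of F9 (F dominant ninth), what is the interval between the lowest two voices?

Those voices are Eb3 and F3.
Eb up to F spans 2 letter names and 2 semitones — a major second.

major 2nd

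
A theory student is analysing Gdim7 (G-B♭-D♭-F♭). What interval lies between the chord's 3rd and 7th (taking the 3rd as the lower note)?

diminished fifth

The 3rd is B♭ and the 7th is F♭.
B♭ up to F♭ is 6 semitones, a half step narrower than a perfect fifth, so the interval is diminished.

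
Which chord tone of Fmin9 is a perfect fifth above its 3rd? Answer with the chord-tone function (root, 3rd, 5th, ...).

7th

F minor ninth is spelled F-Ab-C-Eb-G.
The 3rd is Ab. A perfect fifth above Ab is Eb.
Eb is the chord's 7th.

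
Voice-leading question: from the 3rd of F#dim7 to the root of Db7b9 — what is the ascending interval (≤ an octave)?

diminished 4th

F#dim7 has A as its 3rd, and Db7b9 has Db as its root.
A up to Db is 4 semitones, a half step narrower than a perfect fourth, so the interval is diminished.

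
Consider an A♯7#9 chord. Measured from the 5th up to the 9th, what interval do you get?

Spelling the chord: A♯–C𝄪–E♯–G♯–B𝄪.
That puts E♯ below B𝄪.
5 letter names make it a fifth; at 8 semitones (a half step wider than perfect) the quality is augmented.

augmented fifth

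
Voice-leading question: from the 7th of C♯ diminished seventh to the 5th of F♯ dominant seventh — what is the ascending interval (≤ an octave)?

A2

C♯ diminished seventh has B♭ as its 7th, and F♯ dominant seventh has C♯ as its 5th.
2 letter names make it a second; at 3 semitones (a half step wider than major) the quality is augmented.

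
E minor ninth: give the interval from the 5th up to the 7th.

minor third

Spelling the chord: E-G-B-D-F#.
The 5th is B and the 7th is D.
3 letter names make it a third; at 3 semitones (a half step narrower than major) the quality is minor.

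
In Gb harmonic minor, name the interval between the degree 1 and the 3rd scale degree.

minor 3rd

The scale runs Gb Ab Bbb Cb Db Ebb F.
Degree 1 = Gb; scale degree 3 = Bbb.
From Gb to Bbb: 3 semitones over a third = minor.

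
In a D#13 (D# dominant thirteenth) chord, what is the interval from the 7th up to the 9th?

major 3rd

The chord tones of D#13 (D# dominant thirteenth) are D#, F##, A#, C#, E#, B#.
7th = C#; 9th = E#.
C# up to E# spans 3 letter names and 4 semitones — a major third.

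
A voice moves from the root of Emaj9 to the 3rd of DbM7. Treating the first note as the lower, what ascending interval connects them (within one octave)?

The root of Emaj9 is E; the 3rd of DbM7 is F.
2 letter names make it a second; at 1 semitone (a half step narrower than major) the quality is minor.

minor second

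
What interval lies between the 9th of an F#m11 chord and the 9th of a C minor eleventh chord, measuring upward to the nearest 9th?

The 9th of F#m11 is G#; the 9th of C minor eleventh is D.
From G# to D: 6 semitones over a fifth = diminished.

diminished 5th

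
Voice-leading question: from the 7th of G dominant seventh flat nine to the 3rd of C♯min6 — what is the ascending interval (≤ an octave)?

M7

The 7th of G dominant seventh flat nine is F; the 3rd of C♯min6 is E.
F up to E spans 7 letter names and 11 semitones — a major seventh.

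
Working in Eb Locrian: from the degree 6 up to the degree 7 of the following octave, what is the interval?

The scale runs Eb Fb Gb Ab Bbb Cb Db.
Degree 6 = Cb; scale degree 7 (up an octave) = Db.
Counting 9 letters and 14 half steps from Cb gives a major ninth.

major ninth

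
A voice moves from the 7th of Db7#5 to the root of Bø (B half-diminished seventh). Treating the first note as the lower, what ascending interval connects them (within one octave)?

augmented 7th

The 7th of Db7#5 is Cb; the root of Bø (B half-diminished seventh) is B.
From Cb to B: 12 semitones over a seventh = augmented.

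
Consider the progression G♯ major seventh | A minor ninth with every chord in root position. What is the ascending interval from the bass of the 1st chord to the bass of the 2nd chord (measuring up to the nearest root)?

minor 2nd

The roots are G♯ and A.
From G♯ to A: 1 semitone over a second = minor.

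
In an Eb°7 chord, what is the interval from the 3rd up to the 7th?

diminished 5th

The chord tones of Eb°7 are Eb–Gb–Bbb–Dbb.
So we need the interval from Gb up to Dbb.
Gb up to Dbb is 6 semitones, a half step narrower than a perfect fifth, so the interval is diminished.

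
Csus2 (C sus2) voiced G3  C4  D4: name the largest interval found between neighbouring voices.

Adjacent intervals: G3→C4 = perfect fourth; C4→D4 = major second.
The largest is G3 to C4, a perfect fourth (5 semitones).

perfect fourth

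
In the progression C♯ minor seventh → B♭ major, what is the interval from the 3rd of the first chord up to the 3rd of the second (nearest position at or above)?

C♯ minor seventh has E as its 3rd, and B♭ major has D as its 3rd.
E up to D is 10 semitones, a half step narrower than a major seventh, so the interval is minor.

minor 7th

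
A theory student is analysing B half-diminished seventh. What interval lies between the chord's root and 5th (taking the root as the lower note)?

B half-diminished seventh is spelled B–D–F–A.
That puts B below F.
From B to F: 6 semitones over a fifth = diminished.

d5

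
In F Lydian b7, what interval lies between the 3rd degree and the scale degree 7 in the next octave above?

d12

The scale runs F G A B C D Eb.
So we need the interval from A up to Eb.
From A to Eb: 18 semitones over a twelfth = diminished.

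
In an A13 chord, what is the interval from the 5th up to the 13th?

Spelling the chord: A-C#-E-G-B-F#.
The 5th is E and the 13th is F#.
E up to F# spans 9 letter names and 14 semitones — a major ninth.

M9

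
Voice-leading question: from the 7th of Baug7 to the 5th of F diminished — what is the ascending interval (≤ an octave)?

diminished third

Baug7 has A as its 7th, and F diminished has Cb as its 5th.
A up to Cb is 2 semitones, a whole step narrower than a major third, so the interval is diminished.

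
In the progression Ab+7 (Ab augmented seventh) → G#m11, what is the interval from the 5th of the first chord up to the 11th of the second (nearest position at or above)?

The 5th of Ab+7 (Ab augmented seventh) is E; the 11th of G#m11 is C#.
E up to C# spans 6 letter names and 9 semitones — a major sixth.

major sixth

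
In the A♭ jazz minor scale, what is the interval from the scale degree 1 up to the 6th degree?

M6

Spelling the A♭ jazz minor scale: A♭ B♭ C♭ D♭ E♭ F G.
The scale degree 1 is A♭ and the degree 6 is F.
Counting 6 letters and 9 half steps from A♭ gives a major sixth.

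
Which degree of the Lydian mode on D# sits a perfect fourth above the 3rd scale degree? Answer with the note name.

The scale is D# E# F## G## A# B# C##.
The 3rd scale degree is F##; a perfect fourth above that is B# — scale degree 6.

B#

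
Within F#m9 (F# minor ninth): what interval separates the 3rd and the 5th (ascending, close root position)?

F# minor ninth: F#, A, C#, E, G#.
The 3rd is A and the 5th is C#.
From A to C# is 4 semitones, exactly the major third.

major third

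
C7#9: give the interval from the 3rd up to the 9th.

C7#9 is spelled C-E-G-Bb-D#.
So we need the interval from E up to D#.
Counting 7 letters and 11 half steps from E gives a major seventh.

major seventh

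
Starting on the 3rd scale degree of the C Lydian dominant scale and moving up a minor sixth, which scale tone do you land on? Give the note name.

C

The scale is C D E F# G A Bb.
The 3rd scale degree is E; a minor sixth above that is C — scale degree 1.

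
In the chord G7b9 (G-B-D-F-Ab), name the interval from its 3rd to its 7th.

diminished fifth

So we need the interval from B up to F.
B up to F is 6 semitones, a half step narrower than a perfect fifth, so the interval is diminished.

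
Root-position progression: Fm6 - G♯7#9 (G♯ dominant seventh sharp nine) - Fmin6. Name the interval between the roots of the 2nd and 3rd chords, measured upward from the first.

d7

The roots are G♯ and F.
From G♯ to F: 9 semitones over a seventh = diminished.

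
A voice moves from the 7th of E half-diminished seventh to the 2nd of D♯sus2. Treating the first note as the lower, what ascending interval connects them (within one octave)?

augmented second

E half-diminished seventh has D as its 7th, and D♯sus2 has E♯ as its 2nd.
2 letter names make it a second; at 3 semitones (a half step wider than major) the quality is augmented.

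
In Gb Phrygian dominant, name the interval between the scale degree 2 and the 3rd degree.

Gb phrygian dominant: Gb Abb Bb Cb Db Ebb Fb.
The scale degree 2 is Abb and the 3rd scale degree is Bb.
From Abb to Bb: 3 semitones over a second = augmented.

augmented second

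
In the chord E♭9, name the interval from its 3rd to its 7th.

diminished fifth

The chord tones of E♭ dominant ninth are E♭, G, B♭, D♭, F.
That puts G below D♭.
G up to D♭ is 6 semitones, a half step narrower than a perfect fifth, so the interval is diminished.
This 3–7 tritone is the characteristic tension at the heart of the dominant sound.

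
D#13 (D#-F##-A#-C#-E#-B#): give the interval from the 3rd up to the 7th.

So we need the interval from F## up to C#.
From F## to C#: 6 semitones over a fifth = diminished.

diminished fifth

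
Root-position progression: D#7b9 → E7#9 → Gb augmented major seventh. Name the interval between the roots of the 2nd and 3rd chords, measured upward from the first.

diminished third

The roots are E and Gb.
From E to Gb: 2 semitones over a third = diminished.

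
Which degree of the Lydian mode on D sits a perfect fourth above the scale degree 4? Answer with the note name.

C#

The scale is D E F♯ G♯ A B C♯.
The scale degree 4 is G♯; a perfect fourth above that is C♯ — scale degree 7.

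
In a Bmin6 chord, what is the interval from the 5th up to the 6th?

Bm6 (B minor sixth) is spelled B, D, F#, G#.
5th = F#; 6th = G#.
F# up to G# spans 2 letter names and 2 semitones — a major second.

major second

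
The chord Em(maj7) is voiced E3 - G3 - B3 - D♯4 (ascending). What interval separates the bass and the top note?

major 7th

The outer voices are E3 and D♯4.
From E to D♯ is 11 semitones, exactly the major seventh.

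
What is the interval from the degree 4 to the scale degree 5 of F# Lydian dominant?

m2

Spelling F# Lydian dominant: F# G# A# B# C# D# E.
That puts B# below C#.
B# up to C# is 1 semitone, a half step narrower than a major second, so the interval is minor.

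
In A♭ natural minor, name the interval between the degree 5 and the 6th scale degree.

Spelling A♭ natural minor: A♭ B♭ C♭ D♭ E♭ F♭ G♭.
Degree 5 = E♭; 6th scale degree = F♭.
E♭ up to F♭ is 1 semitone, a half step narrower than a major second, so the interval is minor.

minor second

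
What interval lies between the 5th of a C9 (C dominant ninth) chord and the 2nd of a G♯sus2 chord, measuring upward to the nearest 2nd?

The 5th of C9 (C dominant ninth) is G; the 2nd of G♯sus2 is A♯.
From G to A♯: 3 semitones over a second = augmented.

augmented 2nd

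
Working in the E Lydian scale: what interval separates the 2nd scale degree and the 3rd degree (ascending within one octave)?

M2

E lydian: E F♯ G♯ A♯ B C♯ D♯.
So we need the interval from F♯ up to G♯.
Counting 2 letters and 2 half steps from F♯ gives a major second.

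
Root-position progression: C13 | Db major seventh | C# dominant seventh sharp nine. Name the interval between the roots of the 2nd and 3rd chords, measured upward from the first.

The roots are Db and C#.
7 letter names make it a seventh; at 12 semitones (a half step wider than major) the quality is augmented.

augmented 7th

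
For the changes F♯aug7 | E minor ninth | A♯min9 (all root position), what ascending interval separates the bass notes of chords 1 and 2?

The roots are F♯ and E.
7 letter names make it a seventh; at 10 semitones (a half step narrower than major) the quality is minor.

minor seventh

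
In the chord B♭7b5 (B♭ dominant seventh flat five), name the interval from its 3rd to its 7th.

diminished 5th

B♭7b5 (B♭ dominant seventh flat five): B♭ D F♭ A♭.
So we need the interval from D up to A♭.
5 letter names make it a fifth; at 6 semitones (a half step narrower than perfect) the quality is diminished.
This 3–7 tritone is the characteristic tension at the heart of the dominant sound.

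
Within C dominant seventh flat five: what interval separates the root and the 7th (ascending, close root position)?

minor 7th

The chord tones of C7b5 (C dominant seventh flat five) are C, E, Gb, Bb.
Root = C; 7th = Bb.
7 letter names make it a seventh; at 10 semitones (a half step narrower than major) the quality is minor.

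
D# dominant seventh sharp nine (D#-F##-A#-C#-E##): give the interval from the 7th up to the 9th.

A3

That puts C# below E##.
3 letter names make it a third; at 5 semitones (a half step wider than major) the quality is augmented.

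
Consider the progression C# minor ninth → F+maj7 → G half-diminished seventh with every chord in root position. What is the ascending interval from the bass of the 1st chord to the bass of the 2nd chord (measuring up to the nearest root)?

The roots are C# and F.
From C# to F: 4 semitones over a fourth = diminished.

diminished 4th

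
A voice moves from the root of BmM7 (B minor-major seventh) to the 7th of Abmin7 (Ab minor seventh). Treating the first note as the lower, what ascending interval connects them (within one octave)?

diminished sixth

The root of BmM7 (B minor-major seventh) is B; the 7th of Abmin7 (Ab minor seventh) is Gb.
From B to Gb: 7 semitones over a sixth = diminished.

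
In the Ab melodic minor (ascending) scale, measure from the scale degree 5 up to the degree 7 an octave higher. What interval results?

major 10th

Ab melodic minor: Ab Bb Cb Db Eb F G.
Scale degree 5 = Eb; degree 7 (up an octave) = G.
From Eb to G is 16 semitones, exactly the major tenth.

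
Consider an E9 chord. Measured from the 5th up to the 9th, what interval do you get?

The chord tones of E9 are E-G#-B-D-F#.
The 5th is B and the 9th is F#.
From B to F# is 7 semitones, exactly the perfect fifth.

perfect fifth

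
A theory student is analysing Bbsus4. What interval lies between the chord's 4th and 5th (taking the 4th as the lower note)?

major second

Bbsus4 (Bb sus4) is spelled Bb-Eb-F.
4th = Eb; 5th = F.
From Eb to F is 2 semitones, exactly the major second.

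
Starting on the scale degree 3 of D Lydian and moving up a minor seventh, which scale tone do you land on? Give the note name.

E

The scale is D E F♯ G♯ A B C♯.
The scale degree 3 is F♯; a minor seventh above that is E — scale degree 2.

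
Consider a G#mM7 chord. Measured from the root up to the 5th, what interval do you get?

perfect fifth

G#mM7: G#-B-D#-F##.
The root is G# and the 5th is D#.
G# up to D# spans 5 letter names and 7 semitones — a perfect fifth.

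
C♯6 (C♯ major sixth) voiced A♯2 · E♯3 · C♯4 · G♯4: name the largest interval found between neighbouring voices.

minor 6th

Adjacent intervals: A♯2→E♯3 = perfect fifth; E♯3→C♯4 = minor sixth; C♯4→G♯4 = perfect fifth.
The largest is E♯3 to C♯4, a minor sixth (8 semitones).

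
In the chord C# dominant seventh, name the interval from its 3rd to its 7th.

The chord tones of C#7 are C#, E#, G#, B.
That puts E# below B.
5 letter names make it a fifth; at 6 semitones (a half step narrower than perfect) the quality is diminished.

diminished fifth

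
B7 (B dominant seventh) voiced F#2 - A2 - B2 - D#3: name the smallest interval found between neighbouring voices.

major second

Adjacent intervals: F#2→A2 = minor third; A2→B2 = major second; B2→D#3 = major third.
The smallest is A2 to B2, a major second (2 semitones).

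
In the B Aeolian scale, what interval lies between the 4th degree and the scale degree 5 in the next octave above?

major 9th

Spelling the B Aeolian scale: B C# D E F# G A.
So we need the interval from E up to F#.
E up to F# spans 9 letter names and 14 semitones — a major ninth.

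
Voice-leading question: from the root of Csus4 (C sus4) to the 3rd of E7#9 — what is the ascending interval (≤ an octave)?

A5

Csus4 (C sus4) has C as its root, and E7#9 has G# as its 3rd.
5 letter names make it a fifth; at 8 semitones (a half step wider than perfect) the quality is augmented.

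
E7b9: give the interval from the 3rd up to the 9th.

diminished 7th

Spelling the chord: E G♯ B D F.
The 3rd is G♯ and the 9th is F.
7 letter names make it a seventh; at 9 semitones (a whole step narrower than major) the quality is diminished.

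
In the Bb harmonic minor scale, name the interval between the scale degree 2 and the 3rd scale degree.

Bb harmonic minor: Bb C Db Eb F Gb A.
So we need the interval from C up to Db.
From C to Db: 1 semitone over a second = minor.

minor 2nd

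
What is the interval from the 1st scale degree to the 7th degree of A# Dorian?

A# dorian: A# B# C# D# E# F## G#.
That puts A# below G#.
From A# to G#: 10 semitones over a seventh = minor.

m7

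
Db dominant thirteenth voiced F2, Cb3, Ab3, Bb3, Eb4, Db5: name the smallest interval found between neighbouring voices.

Adjacent intervals: F2→Cb3 = diminished fifth; Cb3→Ab3 = major sixth; Ab3→Bb3 = major second; Bb3→Eb4 = perfect fourth; Eb4→Db5 = minor seventh.
The smallest is Ab3 to Bb3, a major second (2 semitones).

major second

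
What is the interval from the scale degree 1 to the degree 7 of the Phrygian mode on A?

m7

Spelling the Phrygian mode on A: A Bb C D E F G.
That puts A below G.
A up to G is 10 semitones, a half step narrower than a major seventh, so the interval is minor.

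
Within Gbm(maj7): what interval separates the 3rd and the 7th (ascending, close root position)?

A5

The chord tones of GbmM7 (Gb minor-major seventh) are Gb, Bbb, Db, F.
So we need the interval from Bbb up to F.
From Bbb to F: 8 semitones over a fifth = augmented.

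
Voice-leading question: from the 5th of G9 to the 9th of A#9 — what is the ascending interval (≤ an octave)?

G9 has D as its 5th, and A#9 has B# as its 9th.
D up to B# is 10 semitones, a half step wider than a major sixth, so the interval is augmented.

augmented sixth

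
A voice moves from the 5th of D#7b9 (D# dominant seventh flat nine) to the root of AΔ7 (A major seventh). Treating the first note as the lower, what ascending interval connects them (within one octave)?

The 5th of D#7b9 (D# dominant seventh flat nine) is A#; the root of AΔ7 (A major seventh) is A.
8 letter names make it an octave; at 11 semitones (a half step narrower than perfect) the quality is diminished.

d8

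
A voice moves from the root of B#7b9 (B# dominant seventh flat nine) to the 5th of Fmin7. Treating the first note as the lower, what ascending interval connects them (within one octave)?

B#7b9 (B# dominant seventh flat nine) has B# as its root, and Fmin7 has C as its 5th.
From B# to C: 0 semitones over a second = diminished.

diminished second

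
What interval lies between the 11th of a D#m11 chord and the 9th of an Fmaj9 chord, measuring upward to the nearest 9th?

The 11th of D#m11 is G#; the 9th of Fmaj9 is G.
From G# to G: 11 semitones over an octave = diminished.

diminished octave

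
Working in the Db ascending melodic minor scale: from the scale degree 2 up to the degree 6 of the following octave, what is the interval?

Spelling the Db ascending melodic minor scale: Db Eb Fb Gb Ab Bb C.
Scale degree 2 = Eb; degree 6 (up an octave) = Bb.
Counting 12 letters and 19 half steps from Eb gives a perfect twelfth.

P12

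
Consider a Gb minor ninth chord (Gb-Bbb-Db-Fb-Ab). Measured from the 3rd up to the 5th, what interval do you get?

major third

So we need the interval from Bbb up to Db.
From Bbb to Db is 4 semitones, exactly the major third.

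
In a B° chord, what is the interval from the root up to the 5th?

diminished fifth

The chord tones of B° (B diminished) are B D F.
That puts B below F.
5 letter names make it a fifth; at 6 semitones (a half step narrower than perfect) the quality is diminished.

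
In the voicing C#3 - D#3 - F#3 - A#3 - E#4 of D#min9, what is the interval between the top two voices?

perfect fifth

Those voices are A#3 and E#4.
From A# to E# is 7 semitones, exactly the perfect fifth.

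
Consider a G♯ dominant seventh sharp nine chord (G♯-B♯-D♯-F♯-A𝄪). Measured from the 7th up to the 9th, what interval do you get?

That puts F♯ below A𝄪.
F♯ up to A𝄪 is 5 semitones, a half step wider than a major third, so the interval is augmented.

augmented third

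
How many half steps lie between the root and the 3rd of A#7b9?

The chord tones of A#7b9 are A#, C##, E#, G#, B.
A# to C## is a major third: 4 semitones.

4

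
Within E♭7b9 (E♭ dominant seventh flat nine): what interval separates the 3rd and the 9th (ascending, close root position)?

diminished seventh

E♭7b9 (E♭ dominant seventh flat nine) is spelled E♭-G-B♭-D♭-F♭.
That puts G below F♭.
From G to F♭: 9 semitones over a seventh = diminished.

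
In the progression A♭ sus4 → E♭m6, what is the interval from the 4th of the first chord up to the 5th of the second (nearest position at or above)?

A♭ sus4 has D♭ as its 4th, and E♭m6 has B♭ as its 5th.
From D♭ to B♭ is 9 semitones, exactly the major sixth.

major sixth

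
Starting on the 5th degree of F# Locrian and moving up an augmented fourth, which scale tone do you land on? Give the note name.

The scale is F# G A B C D E.
The 5th degree is C; an augmented fourth above that is F# — scale degree 1.

F#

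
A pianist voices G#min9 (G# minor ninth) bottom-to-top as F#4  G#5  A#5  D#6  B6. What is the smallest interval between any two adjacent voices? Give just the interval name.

Adjacent intervals: F#4→G#5 = major ninth; G#5→A#5 = major second; A#5→D#6 = perfect fourth; D#6→B6 = minor sixth.
The smallest is G#5 to A#5, a major second (2 semitones).

major second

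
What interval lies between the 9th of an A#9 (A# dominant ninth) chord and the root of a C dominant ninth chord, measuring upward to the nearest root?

diminished 2nd

A#9 (A# dominant ninth) has B# as its 9th, and C dominant ninth has C as its root.
From B# to C: 0 semitones over a second = diminished.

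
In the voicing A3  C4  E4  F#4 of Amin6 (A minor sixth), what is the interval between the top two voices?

Those voices are E4 and F#4.
From E to F# is 2 semitones, exactly the major second.

major second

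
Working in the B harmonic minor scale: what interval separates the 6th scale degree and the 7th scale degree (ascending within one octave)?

The scale runs B C♯ D E F♯ G A♯.
That puts G below A♯.
From G to A♯: 3 semitones over a second = augmented.

augmented second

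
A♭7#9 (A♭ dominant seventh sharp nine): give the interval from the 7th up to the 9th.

The chord tones of A♭7#9 (A♭ dominant seventh sharp nine) are A♭-C-E♭-G♭-B.
So we need the interval from G♭ up to B.
From G♭ to B: 5 semitones over a third = augmented.

augmented third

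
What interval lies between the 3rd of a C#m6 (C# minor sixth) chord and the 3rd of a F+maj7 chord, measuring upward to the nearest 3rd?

C#m6 (C# minor sixth) has E as its 3rd, and F+maj7 has A as its 3rd.
E up to A spans 4 letter names and 5 semitones — a perfect fourth.

perfect fourth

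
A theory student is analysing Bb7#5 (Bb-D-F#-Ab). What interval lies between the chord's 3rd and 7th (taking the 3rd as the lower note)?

diminished 5th

3rd = D; 7th = Ab.
D up to Ab is 6 semitones, a half step narrower than a perfect fifth, so the interval is diminished.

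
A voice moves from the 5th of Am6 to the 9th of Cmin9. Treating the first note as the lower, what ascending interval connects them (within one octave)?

Am6 has E as its 5th, and Cmin9 has D as its 9th.
From E to D: 10 semitones over a seventh = minor.

minor 7th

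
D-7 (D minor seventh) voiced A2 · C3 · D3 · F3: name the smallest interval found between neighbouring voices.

Adjacent intervals: A2→C3 = minor third; C3→D3 = major second; D3→F3 = minor third.
The smallest is C3 to D3, a major second (2 semitones).

major second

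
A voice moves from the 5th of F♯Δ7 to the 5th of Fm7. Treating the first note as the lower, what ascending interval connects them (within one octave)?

diminished octave

The 5th of F♯Δ7 is C♯; the 5th of Fm7 is C.
From C♯ to C: 11 semitones over an octave = diminished.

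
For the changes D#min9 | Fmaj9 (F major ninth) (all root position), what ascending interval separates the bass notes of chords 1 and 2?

The roots are D# and F.
D# up to F is 2 semitones, a whole step narrower than a major third, so the interval is diminished.

diminished third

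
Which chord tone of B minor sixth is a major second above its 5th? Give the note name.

Bm6 is spelled B, D, F#, G#.
The 5th is F#. A major second above F# is G#.
G# is the chord's 6th.

G#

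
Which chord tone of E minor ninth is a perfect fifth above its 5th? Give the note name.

The chord tones of Em9 (E minor ninth) are E, G, B, D, F♯.
The 5th is B. A perfect fifth above B is F♯.
F♯ is the chord's 9th.

F#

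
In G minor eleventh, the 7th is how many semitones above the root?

G minor eleventh: G Bb D F A C.
G to F is a minor seventh: 10 semitones.

10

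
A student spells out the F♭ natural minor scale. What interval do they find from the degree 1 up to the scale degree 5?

F♭ natural minor: F♭ G♭ A𝄫 B𝄫 C♭ D𝄫 E𝄫.
So we need the interval from F♭ up to C♭.
F♭ up to C♭ spans 5 letter names and 7 semitones — a perfect fifth.

P5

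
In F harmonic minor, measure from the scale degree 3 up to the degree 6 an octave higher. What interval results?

perfect eleventh

The scale runs F G Ab Bb C Db E.
The scale degree 3 is Ab and the 6th scale degree (up an octave) is Db.
Counting 11 letters and 17 half steps from Ab gives a perfect eleventh.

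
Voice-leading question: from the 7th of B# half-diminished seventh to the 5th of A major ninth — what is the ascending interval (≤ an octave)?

diminished fifth

B# half-diminished seventh has A# as its 7th, and A major ninth has E as its 5th.
A# up to E is 6 semitones, a half step narrower than a perfect fifth, so the interval is diminished.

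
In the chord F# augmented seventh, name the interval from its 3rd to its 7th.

diminished fifth

F#7#5 (F# augmented seventh) is spelled F#-A#-C##-E.
The 3rd is A# and the 7th is E.
5 letter names make it a fifth; at 6 semitones (a half step narrower than perfect) the quality is diminished.
This 3–7 tritone is the characteristic tension at the heart of the dominant sound.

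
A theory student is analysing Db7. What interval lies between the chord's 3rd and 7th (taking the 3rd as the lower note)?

diminished 5th

Db dominant seventh is spelled Db, F, Ab, Cb.
3rd = F; 7th = Cb.
F up to Cb is 6 semitones, a half step narrower than a perfect fifth, so the interval is diminished.
This 3–7 tritone is the characteristic tension at the heart of the dominant sound.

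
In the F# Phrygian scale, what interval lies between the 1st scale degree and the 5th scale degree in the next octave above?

Spelling the F# Phrygian scale: F# G A B C# D E.
The 1st scale degree is F# and the 5th degree (up an octave) is C#.
From F# to C# is 19 semitones, exactly the perfect twelfth.

perfect twelfth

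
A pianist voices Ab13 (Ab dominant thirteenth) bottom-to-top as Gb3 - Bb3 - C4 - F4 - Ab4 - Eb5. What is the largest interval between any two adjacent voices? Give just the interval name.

perfect fifth

Adjacent intervals: Gb3→Bb3 = major third; Bb3→C4 = major second; C4→F4 = perfect fourth; F4→Ab4 = minor third; Ab4→Eb5 = perfect fifth.
The largest is Ab4 to Eb5, a perfect fifth (7 semitones).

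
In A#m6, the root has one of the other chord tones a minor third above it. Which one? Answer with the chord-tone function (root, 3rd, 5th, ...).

A#m6 is spelled A#-C#-E#-F##.
The root is A#. A minor third above A# is C#.
C# is the chord's 3rd.

3rd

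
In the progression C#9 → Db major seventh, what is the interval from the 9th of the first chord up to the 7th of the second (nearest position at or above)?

diminished 7th

C#9 has D# as its 9th, and Db major seventh has C as its 7th.
D# up to C is 9 semitones, a whole step narrower than a major seventh, so the interval is diminished.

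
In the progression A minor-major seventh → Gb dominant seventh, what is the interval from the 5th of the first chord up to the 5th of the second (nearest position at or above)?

A minor-major seventh has E as its 5th, and Gb dominant seventh has Db as its 5th.
E up to Db is 9 semitones, a whole step narrower than a major seventh, so the interval is diminished.

diminished seventh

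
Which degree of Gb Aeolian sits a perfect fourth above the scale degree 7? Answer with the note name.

The scale is Gb Ab Bbb Cb Db Ebb Fb.
The scale degree 7 is Fb; a perfect fourth above that is Bbb — scale degree 3.

Bbb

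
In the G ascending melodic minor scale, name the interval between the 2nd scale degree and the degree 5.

The scale runs G A Bb C D E F#.
2nd scale degree = A; scale degree 5 = D.
Counting 4 letters and 5 half steps from A gives a perfect fourth.

perfect fourth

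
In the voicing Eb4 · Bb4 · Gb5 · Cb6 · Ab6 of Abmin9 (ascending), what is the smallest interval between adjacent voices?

Adjacent intervals: Eb4→Bb4 = perfect fifth; Bb4→Gb5 = minor sixth; Gb5→Cb6 = perfect fourth; Cb6→Ab6 = major sixth.
The smallest is Gb5 to Cb6, a perfect fourth (5 semitones).

perfect 4th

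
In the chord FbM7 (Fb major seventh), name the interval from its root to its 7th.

Fbmaj7 (Fb major seventh) is spelled Fb–Ab–Cb–Eb.
Root = Fb; 7th = Eb.
Counting 7 letters and 11 half steps from Fb gives a major seventh.

major seventh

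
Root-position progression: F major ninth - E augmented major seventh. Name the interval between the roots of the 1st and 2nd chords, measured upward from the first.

The roots are F and E.
From F to E is 11 semitones, exactly the major seventh.

major 7th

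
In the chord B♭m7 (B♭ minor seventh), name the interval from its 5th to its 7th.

m3

The chord tones of B♭-7 are B♭-D♭-F-A♭.
So we need the interval from F up to A♭.
From F to A♭: 3 semitones over a third = minor.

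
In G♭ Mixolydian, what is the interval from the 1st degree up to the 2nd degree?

major 2nd

Spelling G♭ Mixolydian: G♭ A♭ B♭ C♭ D♭ E♭ F♭.
So we need the interval from G♭ up to A♭.
Counting 2 letters and 2 half steps from G♭ gives a major second.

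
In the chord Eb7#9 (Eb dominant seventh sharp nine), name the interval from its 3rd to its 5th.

minor third

Eb7#9 is spelled Eb G Bb Db F#.
The 3rd is G and the 5th is Bb.
G up to Bb is 3 semitones, a half step narrower than a major third, so the interval is minor.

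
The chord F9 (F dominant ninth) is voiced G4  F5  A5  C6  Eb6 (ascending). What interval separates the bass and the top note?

minor thirteenth

The outer voices are G4 and Eb6.
G up to Eb is 20 semitones, a half step narrower than a major thirteenth, so the interval is minor.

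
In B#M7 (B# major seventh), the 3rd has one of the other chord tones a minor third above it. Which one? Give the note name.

F##

B#maj7 (B# major seventh) is spelled B#, D##, F##, A##.
The 3rd is D##. A minor third above D## is F##.
F## is the chord's 5th.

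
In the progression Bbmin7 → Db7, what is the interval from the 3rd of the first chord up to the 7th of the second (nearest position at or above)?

Bbmin7 has Db as its 3rd, and Db7 has Cb as its 7th.
Db up to Cb is 10 semitones, a half step narrower than a major seventh, so the interval is minor.

m7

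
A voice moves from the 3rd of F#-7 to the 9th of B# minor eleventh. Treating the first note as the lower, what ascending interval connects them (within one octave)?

augmented 3rd

F#-7 has A as its 3rd, and B# minor eleventh has C## as its 9th.
3 letter names make it a third; at 5 semitones (a half step wider than major) the quality is augmented.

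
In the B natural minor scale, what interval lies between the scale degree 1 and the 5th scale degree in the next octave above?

The scale runs B C♯ D E F♯ G A.
The scale degree 1 is B and the degree 5 (up an octave) is F♯.
B up to F♯ spans 12 letter names and 19 semitones — a perfect twelfth.

perfect 12th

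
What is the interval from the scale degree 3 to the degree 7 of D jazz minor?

Spelling D jazz minor: D E F G A B C#.
The scale degree 3 is F and the 7th scale degree is C#.
From F to C#: 8 semitones over a fifth = augmented.

augmented fifth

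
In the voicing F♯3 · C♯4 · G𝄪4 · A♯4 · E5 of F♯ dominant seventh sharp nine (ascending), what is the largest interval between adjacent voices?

augmented fifth

Adjacent intervals: F♯3→C♯4 = perfect fifth; C♯4→G𝄪4 = augmented fifth; G𝄪4→A♯4 = minor second; A♯4→E5 = diminished fifth.
The largest is C♯4 to G𝄪4, an augmented fifth (8 semitones).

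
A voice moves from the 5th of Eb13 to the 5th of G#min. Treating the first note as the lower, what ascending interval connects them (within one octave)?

The 5th of Eb13 is Bb; the 5th of G#min is D#.
Bb up to D# is 5 semitones, a half step wider than a major third, so the interval is augmented.

augmented 3rd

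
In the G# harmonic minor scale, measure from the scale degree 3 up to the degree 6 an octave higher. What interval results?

perfect eleventh

G# harmonic minor: G# A# B C# D# E F##.
So we need the interval from B up to E.
Counting 11 letters and 17 half steps from B gives a perfect eleventh.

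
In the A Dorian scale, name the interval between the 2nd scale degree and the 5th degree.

The scale runs A B C D E F♯ G.
That puts B below E.
B up to E spans 4 letter names and 5 semitones — a perfect fourth.

P4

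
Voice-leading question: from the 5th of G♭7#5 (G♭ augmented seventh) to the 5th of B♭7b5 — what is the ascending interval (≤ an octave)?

diminished third

The 5th of G♭7#5 (G♭ augmented seventh) is D; the 5th of B♭7b5 is F♭.
3 letter names make it a third; at 2 semitones (a whole step narrower than major) the quality is diminished.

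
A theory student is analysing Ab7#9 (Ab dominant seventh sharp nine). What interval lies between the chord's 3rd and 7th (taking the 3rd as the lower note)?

diminished 5th

Ab7#9: Ab-C-Eb-Gb-B.
3rd = C; 7th = Gb.
From C to Gb: 6 semitones over a fifth = diminished.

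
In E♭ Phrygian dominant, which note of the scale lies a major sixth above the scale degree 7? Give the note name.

The scale is E♭ F♭ G A♭ B♭ C♭ D♭.
The scale degree 7 is D♭; a major sixth above that is B♭ — scale degree 5.

Bb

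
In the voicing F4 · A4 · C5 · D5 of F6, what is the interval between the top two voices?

major second

Those voices are C5 and D5.
Counting 2 letters and 2 half steps from C gives a major second.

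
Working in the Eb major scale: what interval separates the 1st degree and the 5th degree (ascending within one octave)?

Eb major: Eb F G Ab Bb C D.
1st degree = Eb; 5th degree = Bb.
From Eb to Bb is 7 semitones, exactly the perfect fifth.

perfect fifth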